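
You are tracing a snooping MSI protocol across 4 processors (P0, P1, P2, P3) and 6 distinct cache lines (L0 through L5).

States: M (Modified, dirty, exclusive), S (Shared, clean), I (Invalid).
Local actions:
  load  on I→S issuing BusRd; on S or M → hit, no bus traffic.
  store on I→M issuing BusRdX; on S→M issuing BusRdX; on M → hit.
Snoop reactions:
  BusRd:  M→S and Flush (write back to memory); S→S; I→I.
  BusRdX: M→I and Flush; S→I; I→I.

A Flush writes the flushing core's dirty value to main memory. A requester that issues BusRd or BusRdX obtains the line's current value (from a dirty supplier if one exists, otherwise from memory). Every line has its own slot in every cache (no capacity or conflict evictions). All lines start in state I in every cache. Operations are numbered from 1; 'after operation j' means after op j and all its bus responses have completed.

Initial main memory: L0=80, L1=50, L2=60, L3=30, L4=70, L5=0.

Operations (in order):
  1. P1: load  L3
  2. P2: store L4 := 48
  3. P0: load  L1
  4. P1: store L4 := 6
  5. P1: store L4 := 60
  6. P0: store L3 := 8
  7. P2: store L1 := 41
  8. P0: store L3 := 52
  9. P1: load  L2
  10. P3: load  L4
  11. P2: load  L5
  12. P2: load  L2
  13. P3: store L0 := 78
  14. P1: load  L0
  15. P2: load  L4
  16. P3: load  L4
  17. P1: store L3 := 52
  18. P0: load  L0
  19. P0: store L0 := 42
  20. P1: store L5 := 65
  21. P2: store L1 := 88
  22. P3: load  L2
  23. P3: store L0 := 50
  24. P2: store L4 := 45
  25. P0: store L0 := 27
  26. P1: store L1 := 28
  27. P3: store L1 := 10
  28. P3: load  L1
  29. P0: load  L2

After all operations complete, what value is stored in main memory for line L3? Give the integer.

1. P1: load  L3  bus=[BusRd]  L3: P0=I P1=S P2=I P3=I  mem[L3]=30
2. P2: store L4 := 48  bus=[BusRdX]  L4: P0=I P1=I P2=M P3=I  mem[L4]=70
3. P0: load  L1  bus=[BusRd]  L1: P0=S P1=I P2=I P3=I  mem[L1]=50
4. P1: store L4 := 6  bus=[BusRdX,Flush]  L4: P0=I P1=M P2=I P3=I  mem[L4]=48
5. P1: store L4 := 60  bus=[-]  L4: P0=I P1=M P2=I P3=I  mem[L4]=48
6. P0: store L3 := 8  bus=[BusRdX]  L3: P0=M P1=I P2=I P3=I  mem[L3]=30
7. P2: store L1 := 41  bus=[BusRdX]  L1: P0=I P1=I P2=M P3=I  mem[L1]=50
8. P0: store L3 := 52  bus=[-]  L3: P0=M P1=I P2=I P3=I  mem[L3]=30
9. P1: load  L2  bus=[BusRd]  L2: P0=I P1=S P2=I P3=I  mem[L2]=60
10. P3: load  L4  bus=[BusRd,Flush]  L4: P0=I P1=S P2=I P3=S  mem[L4]=60
11. P2: load  L5  bus=[BusRd]  L5: P0=I P1=I P2=S P3=I  mem[L5]=0
12. P2: load  L2  bus=[BusRd]  L2: P0=I P1=S P2=S P3=I  mem[L2]=60
13. P3: store L0 := 78  bus=[BusRdX]  L0: P0=I P1=I P2=I P3=M  mem[L0]=80
14. P1: load  L0  bus=[BusRd,Flush]  L0: P0=I P1=S P2=I P3=S  mem[L0]=78
15. P2: load  L4  bus=[BusRd]  L4: P0=I P1=S P2=S P3=S  mem[L4]=60
16. P3: load  L4  bus=[-]  L4: P0=I P1=S P2=S P3=S  mem[L4]=60
17. P1: store L3 := 52  bus=[BusRdX,Flush]  L3: P0=I P1=M P2=I P3=I  mem[L3]=52
18. P0: load  L0  bus=[BusRd]  L0: P0=S P1=S P2=I P3=S  mem[L0]=78
19. P0: store L0 := 42  bus=[BusRdX]  L0: P0=M P1=I P2=I P3=I  mem[L0]=78
20. P1: store L5 := 65  bus=[BusRdX]  L5: P0=I P1=M P2=I P3=I  mem[L5]=0
21. P2: store L1 := 88  bus=[-]  L1: P0=I P1=I P2=M P3=I  mem[L1]=50
22. P3: load  L2  bus=[BusRd]  L2: P0=I P1=S P2=S P3=S  mem[L2]=60
23. P3: store L0 := 50  bus=[BusRdX,Flush]  L0: P0=I P1=I P2=I P3=M  mem[L0]=42
24. P2: store L4 := 45  bus=[BusRdX]  L4: P0=I P1=I P2=M P3=I  mem[L4]=60
25. P0: store L0 := 27  bus=[BusRdX,Flush]  L0: P0=M P1=I P2=I P3=I  mem[L0]=50
26. P1: store L1 := 28  bus=[BusRdX,Flush]  L1: P0=I P1=M P2=I P3=I  mem[L1]=88
27. P3: store L1 := 10  bus=[BusRdX,Flush]  L1: P0=I P1=I P2=I P3=M  mem[L1]=28
28. P3: load  L1  bus=[-]  L1: P0=I P1=I P2=I P3=M  mem[L1]=28
29. P0: load  L2  bus=[BusRd]  L2: P0=S P1=S P2=S P3=S  mem[L2]=60

memory[L3] = 52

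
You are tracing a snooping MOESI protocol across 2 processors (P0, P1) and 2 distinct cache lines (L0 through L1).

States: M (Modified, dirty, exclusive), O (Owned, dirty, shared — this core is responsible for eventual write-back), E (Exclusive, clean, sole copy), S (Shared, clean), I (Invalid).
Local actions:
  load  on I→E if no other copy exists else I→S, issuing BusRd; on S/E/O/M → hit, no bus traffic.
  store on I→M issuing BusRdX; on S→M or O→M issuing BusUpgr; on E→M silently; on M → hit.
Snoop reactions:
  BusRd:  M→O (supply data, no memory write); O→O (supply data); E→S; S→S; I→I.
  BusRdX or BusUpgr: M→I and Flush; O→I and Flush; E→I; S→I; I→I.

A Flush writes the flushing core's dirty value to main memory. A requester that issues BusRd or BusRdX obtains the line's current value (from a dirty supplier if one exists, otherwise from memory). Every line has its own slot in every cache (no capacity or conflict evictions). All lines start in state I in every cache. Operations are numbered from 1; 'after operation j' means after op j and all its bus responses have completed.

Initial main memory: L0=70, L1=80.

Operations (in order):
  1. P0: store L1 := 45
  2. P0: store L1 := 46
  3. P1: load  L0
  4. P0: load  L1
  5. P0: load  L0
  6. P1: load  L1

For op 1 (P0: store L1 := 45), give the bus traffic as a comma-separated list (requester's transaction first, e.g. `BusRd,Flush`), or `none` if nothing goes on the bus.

step 1: P0: store L1 := 45  ⟶  MI  (L1)  txn=BusRdX  M[L1]=80
step 2: P0: store L1 := 46  ⟶  MI  (L1)  txn=∅  M[L1]=80
step 3: P1: load  L0  ⟶  IE  (L0)  txn=BusRd  M[L0]=70
step 4: P0: load  L1  ⟶  MI  (L1)  txn=∅  M[L1]=80
step 5: P0: load  L0  ⟶  SS  (L0)  txn=BusRd  M[L0]=70
step 6: P1: load  L1  ⟶  OS  (L1)  txn=BusRd  M[L1]=80

bus = BusRdX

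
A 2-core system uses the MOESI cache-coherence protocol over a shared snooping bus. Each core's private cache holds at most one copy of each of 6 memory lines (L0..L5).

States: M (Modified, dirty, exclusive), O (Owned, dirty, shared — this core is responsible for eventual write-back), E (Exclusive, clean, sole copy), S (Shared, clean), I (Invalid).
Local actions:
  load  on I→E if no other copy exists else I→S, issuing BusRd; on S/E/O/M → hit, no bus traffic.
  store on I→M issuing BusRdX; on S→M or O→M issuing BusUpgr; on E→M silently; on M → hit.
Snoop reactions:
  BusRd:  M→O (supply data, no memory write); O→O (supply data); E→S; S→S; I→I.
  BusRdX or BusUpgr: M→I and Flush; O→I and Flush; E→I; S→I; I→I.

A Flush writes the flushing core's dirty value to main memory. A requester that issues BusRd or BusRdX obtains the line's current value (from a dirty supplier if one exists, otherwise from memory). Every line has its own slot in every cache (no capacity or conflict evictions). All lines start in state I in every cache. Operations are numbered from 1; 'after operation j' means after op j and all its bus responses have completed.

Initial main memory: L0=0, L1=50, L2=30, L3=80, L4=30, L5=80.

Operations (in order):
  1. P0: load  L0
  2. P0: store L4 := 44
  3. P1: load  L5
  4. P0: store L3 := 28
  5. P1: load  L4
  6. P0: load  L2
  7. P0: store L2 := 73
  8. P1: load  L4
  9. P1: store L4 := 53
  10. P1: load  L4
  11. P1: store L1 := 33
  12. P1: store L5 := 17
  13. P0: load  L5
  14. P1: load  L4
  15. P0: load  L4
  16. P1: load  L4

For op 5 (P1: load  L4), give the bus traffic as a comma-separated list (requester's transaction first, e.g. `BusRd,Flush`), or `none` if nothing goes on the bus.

[1] P0: load  L0 | P0:E(0), P1:I | bus: BusRd
[2] P0: store L4 := 44 | P0:M(44), P1:I | bus: BusRdX
[3] P1: load  L5 | P0:I, P1:E(80) | bus: BusRd
[4] P0: store L3 := 28 | P0:M(28), P1:I | bus: BusRdX
[5] P1: load  L4 | P0:O(44), P1:S(44) | bus: BusRd
[6] P0: load  L2 | P0:E(30), P1:I | bus: BusRd
[7] P0: store L2 := 73 | P0:M(73), P1:I | bus: none
[8] P1: load  L4 | P0:O(44), P1:S(44) | bus: none
[9] P1: store L4 := 53 | P0:I, P1:M(53) | bus: BusUpgr,Flush
[10] P1: load  L4 | P0:I, P1:M(53) | bus: none
[11] P1: store L1 := 33 | P0:I, P1:M(33) | bus: BusRdX
[12] P1: store L5 := 17 | P0:I, P1:M(17) | bus: none
[13] P0: load  L5 | P0:S(17), P1:O(17) | bus: BusRd
[14] P1: load  L4 | P0:I, P1:M(53) | bus: none
[15] P0: load  L4 | P0:S(53), P1:O(53) | bus: BusRd
[16] P1: load  L4 | P0:S(53), P1:O(53) | bus: none

bus = BusRd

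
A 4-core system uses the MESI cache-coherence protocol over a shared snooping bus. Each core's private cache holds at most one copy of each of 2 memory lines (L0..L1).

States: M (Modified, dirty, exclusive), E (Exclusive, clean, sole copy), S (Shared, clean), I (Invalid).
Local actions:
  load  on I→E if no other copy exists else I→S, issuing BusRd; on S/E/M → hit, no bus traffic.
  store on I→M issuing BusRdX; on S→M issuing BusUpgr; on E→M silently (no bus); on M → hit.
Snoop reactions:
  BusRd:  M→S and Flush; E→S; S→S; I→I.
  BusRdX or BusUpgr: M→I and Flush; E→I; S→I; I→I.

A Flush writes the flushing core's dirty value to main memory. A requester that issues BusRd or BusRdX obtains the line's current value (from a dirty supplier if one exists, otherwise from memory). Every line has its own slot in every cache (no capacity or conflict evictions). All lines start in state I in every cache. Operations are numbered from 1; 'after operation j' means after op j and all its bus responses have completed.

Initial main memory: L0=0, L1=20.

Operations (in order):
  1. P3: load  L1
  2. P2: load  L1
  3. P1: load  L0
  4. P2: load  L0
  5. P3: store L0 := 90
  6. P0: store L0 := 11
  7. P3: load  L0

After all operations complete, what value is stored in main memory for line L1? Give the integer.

memory[L1] = 20

step 1: P3: load  L1  ⟶  IIIE  (L1)  txn=BusRd  M[L1]=20
step 2: P2: load  L1  ⟶  IISS  (L1)  txn=BusRd  M[L1]=20
step 3: P1: load  L0  ⟶  IEII  (L0)  txn=BusRd  M[L0]=0
step 4: P2: load  L0  ⟶  ISSI  (L0)  txn=BusRd  M[L0]=0
step 5: P3: store L0 := 90  ⟶  IIIM  (L0)  txn=BusRdX  M[L0]=0
step 6: P0: store L0 := 11  ⟶  MIII  (L0)  txn=BusRdX+Flush  M[L0]=90
step 7: P3: load  L0  ⟶  SIIS  (L0)  txn=BusRd+Flush  M[L0]=11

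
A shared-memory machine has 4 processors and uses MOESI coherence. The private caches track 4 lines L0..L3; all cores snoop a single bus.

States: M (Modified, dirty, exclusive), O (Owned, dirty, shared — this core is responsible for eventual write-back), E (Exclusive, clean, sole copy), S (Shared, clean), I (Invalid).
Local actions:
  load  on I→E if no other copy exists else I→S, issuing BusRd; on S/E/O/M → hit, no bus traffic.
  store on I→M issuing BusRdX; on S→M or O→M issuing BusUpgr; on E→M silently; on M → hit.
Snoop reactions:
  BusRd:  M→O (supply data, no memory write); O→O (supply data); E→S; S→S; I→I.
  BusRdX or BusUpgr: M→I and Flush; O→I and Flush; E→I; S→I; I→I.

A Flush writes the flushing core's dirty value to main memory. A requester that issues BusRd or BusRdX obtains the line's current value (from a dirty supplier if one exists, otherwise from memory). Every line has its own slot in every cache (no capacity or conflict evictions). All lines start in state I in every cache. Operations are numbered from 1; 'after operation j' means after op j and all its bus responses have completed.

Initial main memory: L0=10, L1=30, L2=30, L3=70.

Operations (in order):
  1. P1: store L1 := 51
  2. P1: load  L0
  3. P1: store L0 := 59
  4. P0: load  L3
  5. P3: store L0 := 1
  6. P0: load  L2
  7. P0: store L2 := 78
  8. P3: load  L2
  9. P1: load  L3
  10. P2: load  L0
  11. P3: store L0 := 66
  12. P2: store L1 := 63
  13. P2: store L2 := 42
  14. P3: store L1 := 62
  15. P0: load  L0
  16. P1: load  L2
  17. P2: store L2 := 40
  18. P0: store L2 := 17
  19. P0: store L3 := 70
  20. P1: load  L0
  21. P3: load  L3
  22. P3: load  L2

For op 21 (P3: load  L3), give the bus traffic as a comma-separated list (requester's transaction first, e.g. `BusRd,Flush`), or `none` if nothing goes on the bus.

  op1 P1: store L1 := 51 → I/M/I/I on L1; bus BusRdX; mem=30
  op2 P1: load  L0 → I/E/I/I on L0; bus BusRd; mem=10
  op3 P1: store L0 := 59 → I/M/I/I on L0; bus (none); mem=10
  op4 P0: load  L3 → E/I/I/I on L3; bus BusRd; mem=70
  op5 P3: store L0 := 1 → I/I/I/M on L0; bus BusRdX Flush; mem=59
  op6 P0: load  L2 → E/I/I/I on L2; bus BusRd; mem=30
  op7 P0: store L2 := 78 → M/I/I/I on L2; bus (none); mem=30
  op8 P3: load  L2 → O/I/I/S on L2; bus BusRd; mem=30
  op9 P1: load  L3 → S/S/I/I on L3; bus BusRd; mem=70
  op10 P2: load  L0 → I/I/S/O on L0; bus BusRd; mem=59
  op11 P3: store L0 := 66 → I/I/I/M on L0; bus BusUpgr; mem=59
  op12 P2: store L1 := 63 → I/I/M/I on L1; bus BusRdX Flush; mem=51
  op13 P2: store L2 := 42 → I/I/M/I on L2; bus BusRdX Flush; mem=78
  op14 P3: store L1 := 62 → I/I/I/M on L1; bus BusRdX Flush; mem=63
  op15 P0: load  L0 → S/I/I/O on L0; bus BusRd; mem=59
  op16 P1: load  L2 → I/S/O/I on L2; bus BusRd; mem=78
  op17 P2: store L2 := 40 → I/I/M/I on L2; bus BusUpgr; mem=78
  op18 P0: store L2 := 17 → M/I/I/I on L2; bus BusRdX Flush; mem=40
  op19 P0: store L3 := 70 → M/I/I/I on L3; bus BusUpgr; mem=70
  op20 P1: load  L0 → S/S/I/O on L0; bus BusRd; mem=59
  op21 P3: load  L3 → O/I/I/S on L3; bus BusRd; mem=70
  op22 P3: load  L2 → O/I/I/S on L2; bus BusRd; mem=40

bus = BusRd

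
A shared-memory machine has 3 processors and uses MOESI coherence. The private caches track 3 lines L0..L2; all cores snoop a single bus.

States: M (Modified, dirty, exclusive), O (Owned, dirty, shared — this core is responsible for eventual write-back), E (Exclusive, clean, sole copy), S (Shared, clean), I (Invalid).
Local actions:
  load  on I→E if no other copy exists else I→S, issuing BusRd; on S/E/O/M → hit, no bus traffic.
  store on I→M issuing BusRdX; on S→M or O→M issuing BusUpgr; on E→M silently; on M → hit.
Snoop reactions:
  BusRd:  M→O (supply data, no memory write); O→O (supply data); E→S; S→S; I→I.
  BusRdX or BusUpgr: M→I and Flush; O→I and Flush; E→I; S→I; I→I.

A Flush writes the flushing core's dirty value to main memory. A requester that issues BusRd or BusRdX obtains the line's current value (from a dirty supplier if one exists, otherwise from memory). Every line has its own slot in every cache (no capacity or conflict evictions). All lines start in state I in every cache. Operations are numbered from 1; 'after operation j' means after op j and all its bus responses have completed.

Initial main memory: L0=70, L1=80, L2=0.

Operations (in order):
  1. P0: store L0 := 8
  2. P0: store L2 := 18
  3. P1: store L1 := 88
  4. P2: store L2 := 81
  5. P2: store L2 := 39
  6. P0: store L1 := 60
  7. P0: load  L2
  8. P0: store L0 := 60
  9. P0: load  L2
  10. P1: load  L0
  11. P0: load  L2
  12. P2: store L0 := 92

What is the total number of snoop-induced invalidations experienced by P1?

  op1 P0: store L0 := 8 → M/I/I on L0; bus BusRdX; mem=70
  op2 P0: store L2 := 18 → M/I/I on L2; bus BusRdX; mem=0
  op3 P1: store L1 := 88 → I/M/I on L1; bus BusRdX; mem=80
  op4 P2: store L2 := 81 → I/I/M on L2; bus BusRdX Flush; mem=18
  op5 P2: store L2 := 39 → I/I/M on L2; bus (none); mem=18
  op6 P0: store L1 := 60 → M/I/I on L1; bus BusRdX Flush; mem=88
  op7 P0: load  L2 → S/I/O on L2; bus BusRd; mem=18
  op8 P0: store L0 := 60 → M/I/I on L0; bus (none); mem=70
  op9 P0: load  L2 → S/I/O on L2; bus (none); mem=18
  op10 P1: load  L0 → O/S/I on L0; bus BusRd; mem=70
  op11 P0: load  L2 → S/I/O on L2; bus (none); mem=18
  op12 P2: store L0 := 92 → I/I/M on L0; bus BusRdX Flush; mem=60

invalidations = 2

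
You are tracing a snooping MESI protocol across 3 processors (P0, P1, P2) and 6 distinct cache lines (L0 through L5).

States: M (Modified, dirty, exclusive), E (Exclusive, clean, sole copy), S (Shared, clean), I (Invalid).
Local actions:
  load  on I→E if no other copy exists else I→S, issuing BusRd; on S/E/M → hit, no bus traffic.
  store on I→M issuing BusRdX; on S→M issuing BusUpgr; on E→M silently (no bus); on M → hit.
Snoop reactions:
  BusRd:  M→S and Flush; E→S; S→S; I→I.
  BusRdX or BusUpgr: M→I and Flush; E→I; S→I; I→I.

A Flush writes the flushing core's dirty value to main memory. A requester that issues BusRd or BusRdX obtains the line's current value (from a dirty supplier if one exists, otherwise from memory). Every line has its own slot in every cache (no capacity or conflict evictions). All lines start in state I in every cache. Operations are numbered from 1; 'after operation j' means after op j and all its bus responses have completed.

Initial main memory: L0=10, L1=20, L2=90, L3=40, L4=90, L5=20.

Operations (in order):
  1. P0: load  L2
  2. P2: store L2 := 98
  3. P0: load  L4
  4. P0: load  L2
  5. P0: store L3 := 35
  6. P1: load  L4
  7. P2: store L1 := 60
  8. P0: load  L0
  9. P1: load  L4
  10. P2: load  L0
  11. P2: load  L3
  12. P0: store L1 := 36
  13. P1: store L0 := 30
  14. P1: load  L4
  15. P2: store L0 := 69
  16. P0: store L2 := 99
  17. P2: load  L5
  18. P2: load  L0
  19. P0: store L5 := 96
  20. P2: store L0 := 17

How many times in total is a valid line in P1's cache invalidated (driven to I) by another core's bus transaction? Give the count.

invalidations = 1

step 1: P0: load  L2  ⟶  EII  (L2)  txn=BusRd  M[L2]=90
step 2: P2: store L2 := 98  ⟶  IIM  (L2)  txn=BusRdX  M[L2]=90
step 3: P0: load  L4  ⟶  EII  (L4)  txn=BusRd  M[L4]=90
step 4: P0: load  L2  ⟶  SIS  (L2)  txn=BusRd+Flush  M[L2]=98
step 5: P0: store L3 := 35  ⟶  MII  (L3)  txn=BusRdX  M[L3]=40
step 6: P1: load  L4  ⟶  SSI  (L4)  txn=BusRd  M[L4]=90
step 7: P2: store L1 := 60  ⟶  IIM  (L1)  txn=BusRdX  M[L1]=20
step 8: P0: load  L0  ⟶  EII  (L0)  txn=BusRd  M[L0]=10
step 9: P1: load  L4  ⟶  SSI  (L4)  txn=∅  M[L4]=90
step 10: P2: load  L0  ⟶  SIS  (L0)  txn=BusRd  M[L0]=10
step 11: P2: load  L3  ⟶  SIS  (L3)  txn=BusRd+Flush  M[L3]=35
step 12: P0: store L1 := 36  ⟶  MII  (L1)  txn=BusRdX+Flush  M[L1]=60
step 13: P1: store L0 := 30  ⟶  IMI  (L0)  txn=BusRdX  M[L0]=10
step 14: P1: load  L4  ⟶  SSI  (L4)  txn=∅  M[L4]=90
step 15: P2: store L0 := 69  ⟶  IIM  (L0)  txn=BusRdX+Flush  M[L0]=30
step 16: P0: store L2 := 99  ⟶  MII  (L2)  txn=BusUpgr  M[L2]=98
step 17: P2: load  L5  ⟶  IIE  (L5)  txn=BusRd  M[L5]=20
step 18: P2: load  L0  ⟶  IIM  (L0)  txn=∅  M[L0]=30
step 19: P0: store L5 := 96  ⟶  MII  (L5)  txn=BusRdX  M[L5]=20
step 20: P2: store L0 := 17  ⟶  IIM  (L0)  txn=∅  M[L0]=30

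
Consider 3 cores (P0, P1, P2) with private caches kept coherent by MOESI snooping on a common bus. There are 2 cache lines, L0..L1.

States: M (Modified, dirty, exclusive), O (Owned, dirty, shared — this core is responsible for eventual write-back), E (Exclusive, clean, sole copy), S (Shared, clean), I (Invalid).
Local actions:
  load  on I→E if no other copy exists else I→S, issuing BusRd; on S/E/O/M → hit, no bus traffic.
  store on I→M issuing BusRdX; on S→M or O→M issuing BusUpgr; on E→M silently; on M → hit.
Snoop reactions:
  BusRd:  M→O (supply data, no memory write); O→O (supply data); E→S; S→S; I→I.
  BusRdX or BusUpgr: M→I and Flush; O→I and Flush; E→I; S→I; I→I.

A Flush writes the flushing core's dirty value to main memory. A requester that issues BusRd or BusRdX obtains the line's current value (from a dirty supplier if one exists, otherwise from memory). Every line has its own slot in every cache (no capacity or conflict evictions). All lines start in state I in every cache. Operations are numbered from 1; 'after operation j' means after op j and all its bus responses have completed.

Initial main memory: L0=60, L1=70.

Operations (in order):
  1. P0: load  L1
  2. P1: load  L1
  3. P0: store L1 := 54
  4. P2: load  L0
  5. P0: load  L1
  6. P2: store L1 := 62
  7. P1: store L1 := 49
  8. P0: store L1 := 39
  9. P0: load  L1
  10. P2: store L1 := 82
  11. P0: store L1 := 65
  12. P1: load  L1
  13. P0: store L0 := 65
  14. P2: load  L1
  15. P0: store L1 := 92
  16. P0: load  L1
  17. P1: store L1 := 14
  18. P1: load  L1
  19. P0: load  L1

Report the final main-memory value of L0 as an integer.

1. P0: load  L1  bus=[BusRd]  L1: P0=E P1=I P2=I  mem[L1]=70
2. P1: load  L1  bus=[BusRd]  L1: P0=S P1=S P2=I  mem[L1]=70
3. P0: store L1 := 54  bus=[BusUpgr]  L1: P0=M P1=I P2=I  mem[L1]=70
4. P2: load  L0  bus=[BusRd]  L0: P0=I P1=I P2=E  mem[L0]=60
5. P0: load  L1  bus=[-]  L1: P0=M P1=I P2=I  mem[L1]=70
6. P2: store L1 := 62  bus=[BusRdX,Flush]  L1: P0=I P1=I P2=M  mem[L1]=54
7. P1: store L1 := 49  bus=[BusRdX,Flush]  L1: P0=I P1=M P2=I  mem[L1]=62
8. P0: store L1 := 39  bus=[BusRdX,Flush]  L1: P0=M P1=I P2=I  mem[L1]=49
9. P0: load  L1  bus=[-]  L1: P0=M P1=I P2=I  mem[L1]=49
10. P2: store L1 := 82  bus=[BusRdX,Flush]  L1: P0=I P1=I P2=M  mem[L1]=39
11. P0: store L1 := 65  bus=[BusRdX,Flush]  L1: P0=M P1=I P2=I  mem[L1]=82
12. P1: load  L1  bus=[BusRd]  L1: P0=O P1=S P2=I  mem[L1]=82
13. P0: store L0 := 65  bus=[BusRdX]  L0: P0=M P1=I P2=I  mem[L0]=60
14. P2: load  L1  bus=[BusRd]  L1: P0=O P1=S P2=S  mem[L1]=82
15. P0: store L1 := 92  bus=[BusUpgr]  L1: P0=M P1=I P2=I  mem[L1]=82
16. P0: load  L1  bus=[-]  L1: P0=M P1=I P2=I  mem[L1]=82
17. P1: store L1 := 14  bus=[BusRdX,Flush]  L1: P0=I P1=M P2=I  mem[L1]=92
18. P1: load  L1  bus=[-]  L1: P0=I P1=M P2=I  mem[L1]=92
19. P0: load  L1  bus=[BusRd]  L1: P0=S P1=O P2=I  mem[L1]=92

memory[L0] = 60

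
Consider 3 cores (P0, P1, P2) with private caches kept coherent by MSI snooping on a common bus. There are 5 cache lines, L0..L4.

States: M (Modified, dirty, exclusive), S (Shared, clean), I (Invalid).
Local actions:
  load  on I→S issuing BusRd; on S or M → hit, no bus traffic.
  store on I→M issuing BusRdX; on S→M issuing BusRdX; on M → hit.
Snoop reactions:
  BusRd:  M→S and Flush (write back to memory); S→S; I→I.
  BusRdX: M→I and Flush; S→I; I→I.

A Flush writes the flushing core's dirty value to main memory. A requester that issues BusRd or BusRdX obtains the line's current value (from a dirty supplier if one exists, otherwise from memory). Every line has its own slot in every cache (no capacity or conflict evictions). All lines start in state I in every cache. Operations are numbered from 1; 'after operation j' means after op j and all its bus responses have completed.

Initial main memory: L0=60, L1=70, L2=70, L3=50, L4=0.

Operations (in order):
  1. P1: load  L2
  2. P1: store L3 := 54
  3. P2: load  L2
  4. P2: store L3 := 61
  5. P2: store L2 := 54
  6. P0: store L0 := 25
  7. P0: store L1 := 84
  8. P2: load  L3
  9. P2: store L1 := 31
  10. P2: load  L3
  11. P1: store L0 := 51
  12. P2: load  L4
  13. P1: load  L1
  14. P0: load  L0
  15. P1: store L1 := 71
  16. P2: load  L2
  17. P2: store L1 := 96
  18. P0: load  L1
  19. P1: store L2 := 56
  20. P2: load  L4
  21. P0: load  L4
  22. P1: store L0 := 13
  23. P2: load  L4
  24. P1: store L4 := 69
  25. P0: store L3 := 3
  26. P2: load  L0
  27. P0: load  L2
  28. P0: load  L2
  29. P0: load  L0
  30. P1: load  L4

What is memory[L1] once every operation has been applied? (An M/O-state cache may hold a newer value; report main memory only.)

memory[L1] = 96

1. P1: load  L2  bus=[BusRd]  L2: P0=I P1=S P2=I  mem[L2]=70
2. P1: store L3 := 54  bus=[BusRdX]  L3: P0=I P1=M P2=I  mem[L3]=50
3. P2: load  L2  bus=[BusRd]  L2: P0=I P1=S P2=S  mem[L2]=70
4. P2: store L3 := 61  bus=[BusRdX,Flush]  L3: P0=I P1=I P2=M  mem[L3]=54
5. P2: store L2 := 54  bus=[BusRdX]  L2: P0=I P1=I P2=M  mem[L2]=70
6. P0: store L0 := 25  bus=[BusRdX]  L0: P0=M P1=I P2=I  mem[L0]=60
7. P0: store L1 := 84  bus=[BusRdX]  L1: P0=M P1=I P2=I  mem[L1]=70
8. P2: load  L3  bus=[-]  L3: P0=I P1=I P2=M  mem[L3]=54
9. P2: store L1 := 31  bus=[BusRdX,Flush]  L1: P0=I P1=I P2=M  mem[L1]=84
10. P2: load  L3  bus=[-]  L3: P0=I P1=I P2=M  mem[L3]=54
11. P1: store L0 := 51  bus=[BusRdX,Flush]  L0: P0=I P1=M P2=I  mem[L0]=25
12. P2: load  L4  bus=[BusRd]  L4: P0=I P1=I P2=S  mem[L4]=0
13. P1: load  L1  bus=[BusRd,Flush]  L1: P0=I P1=S P2=S  mem[L1]=31
14. P0: load  L0  bus=[BusRd,Flush]  L0: P0=S P1=S P2=I  mem[L0]=51
15. P1: store L1 := 71  bus=[BusRdX]  L1: P0=I P1=M P2=I  mem[L1]=31
16. P2: load  L2  bus=[-]  L2: P0=I P1=I P2=M  mem[L2]=70
17. P2: store L1 := 96  bus=[BusRdX,Flush]  L1: P0=I P1=I P2=M  mem[L1]=71
18. P0: load  L1  bus=[BusRd,Flush]  L1: P0=S P1=I P2=S  mem[L1]=96
19. P1: store L2 := 56  bus=[BusRdX,Flush]  L2: P0=I P1=M P2=I  mem[L2]=54
20. P2: load  L4  bus=[-]  L4: P0=I P1=I P2=S  mem[L4]=0
21. P0: load  L4  bus=[BusRd]  L4: P0=S P1=I P2=S  mem[L4]=0
22. P1: store L0 := 13  bus=[BusRdX]  L0: P0=I P1=M P2=I  mem[L0]=51
23. P2: load  L4  bus=[-]  L4: P0=S P1=I P2=S  mem[L4]=0
24. P1: store L4 := 69  bus=[BusRdX]  L4: P0=I P1=M P2=I  mem[L4]=0
25. P0: store L3 := 3  bus=[BusRdX,Flush]  L3: P0=M P1=I P2=I  mem[L3]=61
26. P2: load  L0  bus=[BusRd,Flush]  L0: P0=I P1=S P2=S  mem[L0]=13
27. P0: load  L2  bus=[BusRd,Flush]  L2: P0=S P1=S P2=I  mem[L2]=56
28. P0: load  L2  bus=[-]  L2: P0=S P1=S P2=I  mem[L2]=56
29. P0: load  L0  bus=[BusRd]  L0: P0=S P1=S P2=S  mem[L0]=13
30. P1: load  L4  bus=[-]  L4: P0=I P1=M P2=I  mem[L4]=0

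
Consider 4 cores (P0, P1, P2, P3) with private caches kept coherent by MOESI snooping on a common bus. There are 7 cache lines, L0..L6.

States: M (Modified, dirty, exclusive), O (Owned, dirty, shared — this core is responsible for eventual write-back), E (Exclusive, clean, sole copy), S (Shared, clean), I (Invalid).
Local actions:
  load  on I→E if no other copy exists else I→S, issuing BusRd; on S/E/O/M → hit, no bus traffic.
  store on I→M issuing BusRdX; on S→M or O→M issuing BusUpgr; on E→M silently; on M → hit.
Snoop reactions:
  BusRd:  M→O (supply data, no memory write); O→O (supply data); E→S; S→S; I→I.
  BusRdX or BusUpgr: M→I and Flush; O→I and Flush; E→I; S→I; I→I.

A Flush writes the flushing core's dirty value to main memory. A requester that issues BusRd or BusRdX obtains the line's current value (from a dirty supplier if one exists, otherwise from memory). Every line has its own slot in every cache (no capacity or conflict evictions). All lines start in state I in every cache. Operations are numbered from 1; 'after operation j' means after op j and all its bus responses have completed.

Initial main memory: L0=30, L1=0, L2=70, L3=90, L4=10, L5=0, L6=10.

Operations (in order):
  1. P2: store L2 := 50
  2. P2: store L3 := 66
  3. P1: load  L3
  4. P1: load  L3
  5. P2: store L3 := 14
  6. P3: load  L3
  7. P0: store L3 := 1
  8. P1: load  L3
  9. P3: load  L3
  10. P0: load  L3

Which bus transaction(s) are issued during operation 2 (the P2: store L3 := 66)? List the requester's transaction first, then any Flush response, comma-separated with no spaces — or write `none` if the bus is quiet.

[1] P2: store L2 := 50 | P0:I, P1:I, P2:M(50), P3:I | bus: BusRdX
[2] P2: store L3 := 66 | P0:I, P1:I, P2:M(66), P3:I | bus: BusRdX
[3] P1: load  L3 | P0:I, P1:S(66), P2:O(66), P3:I | bus: BusRd
[4] P1: load  L3 | P0:I, P1:S(66), P2:O(66), P3:I | bus: none
[5] P2: store L3 := 14 | P0:I, P1:I, P2:M(14), P3:I | bus: BusUpgr
[6] P3: load  L3 | P0:I, P1:I, P2:O(14), P3:S(14) | bus: BusRd
[7] P0: store L3 := 1 | P0:M(1), P1:I, P2:I, P3:I | bus: BusRdX,Flush
[8] P1: load  L3 | P0:O(1), P1:S(1), P2:I, P3:I | bus: BusRd
[9] P3: load  L3 | P0:O(1), P1:S(1), P2:I, P3:S(1) | bus: BusRd
[10] P0: load  L3 | P0:O(1), P1:S(1), P2:I, P3:S(1) | bus: none

bus = BusRdX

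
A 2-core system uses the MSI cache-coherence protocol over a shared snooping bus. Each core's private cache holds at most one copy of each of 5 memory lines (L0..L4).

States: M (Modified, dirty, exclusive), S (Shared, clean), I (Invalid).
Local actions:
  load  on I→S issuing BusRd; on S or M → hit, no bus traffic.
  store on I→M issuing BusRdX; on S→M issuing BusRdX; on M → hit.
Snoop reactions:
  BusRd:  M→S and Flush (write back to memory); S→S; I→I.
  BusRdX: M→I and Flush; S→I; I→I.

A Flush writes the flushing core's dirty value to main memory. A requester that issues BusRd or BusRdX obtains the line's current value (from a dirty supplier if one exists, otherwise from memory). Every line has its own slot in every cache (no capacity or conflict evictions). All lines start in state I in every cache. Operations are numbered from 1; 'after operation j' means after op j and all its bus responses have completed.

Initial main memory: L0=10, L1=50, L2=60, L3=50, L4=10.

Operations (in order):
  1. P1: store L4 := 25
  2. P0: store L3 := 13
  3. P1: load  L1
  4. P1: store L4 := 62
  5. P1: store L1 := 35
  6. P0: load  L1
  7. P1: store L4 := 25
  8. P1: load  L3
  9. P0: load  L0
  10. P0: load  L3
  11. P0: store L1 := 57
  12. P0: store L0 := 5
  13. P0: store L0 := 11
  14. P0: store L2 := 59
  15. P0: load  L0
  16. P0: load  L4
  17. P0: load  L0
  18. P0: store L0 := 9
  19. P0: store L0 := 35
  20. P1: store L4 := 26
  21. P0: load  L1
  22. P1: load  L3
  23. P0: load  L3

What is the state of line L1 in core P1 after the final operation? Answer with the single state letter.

state = I

1. P1: store L4 := 25  bus=[BusRdX]  L4: P0=I P1=M  mem[L4]=10
2. P0: store L3 := 13  bus=[BusRdX]  L3: P0=M P1=I  mem[L3]=50
3. P1: load  L1  bus=[BusRd]  L1: P0=I P1=S  mem[L1]=50
4. P1: store L4 := 62  bus=[-]  L4: P0=I P1=M  mem[L4]=10
5. P1: store L1 := 35  bus=[BusRdX]  L1: P0=I P1=M  mem[L1]=50
6. P0: load  L1  bus=[BusRd,Flush]  L1: P0=S P1=S  mem[L1]=35
7. P1: store L4 := 25  bus=[-]  L4: P0=I P1=M  mem[L4]=10
8. P1: load  L3  bus=[BusRd,Flush]  L3: P0=S P1=S  mem[L3]=13
9. P0: load  L0  bus=[BusRd]  L0: P0=S P1=I  mem[L0]=10
10. P0: load  L3  bus=[-]  L3: P0=S P1=S  mem[L3]=13
11. P0: store L1 := 57  bus=[BusRdX]  L1: P0=M P1=I  mem[L1]=35
12. P0: store L0 := 5  bus=[BusRdX]  L0: P0=M P1=I  mem[L0]=10
13. P0: store L0 := 11  bus=[-]  L0: P0=M P1=I  mem[L0]=10
14. P0: store L2 := 59  bus=[BusRdX]  L2: P0=M P1=I  mem[L2]=60
15. P0: load  L0  bus=[-]  L0: P0=M P1=I  mem[L0]=10
16. P0: load  L4  bus=[BusRd,Flush]  L4: P0=S P1=S  mem[L4]=25
17. P0: load  L0  bus=[-]  L0: P0=M P1=I  mem[L0]=10
18. P0: store L0 := 9  bus=[-]  L0: P0=M P1=I  mem[L0]=10
19. P0: store L0 := 35  bus=[-]  L0: P0=M P1=I  mem[L0]=10
20. P1: store L4 := 26  bus=[BusRdX]  L4: P0=I P1=M  mem[L4]=25
21. P0: load  L1  bus=[-]  L1: P0=M P1=I  mem[L1]=35
22. P1: load  L3  bus=[-]  L3: P0=S P1=S  mem[L3]=13
23. P0: load  L3  bus=[-]  L3: P0=S P1=S  mem[L3]=13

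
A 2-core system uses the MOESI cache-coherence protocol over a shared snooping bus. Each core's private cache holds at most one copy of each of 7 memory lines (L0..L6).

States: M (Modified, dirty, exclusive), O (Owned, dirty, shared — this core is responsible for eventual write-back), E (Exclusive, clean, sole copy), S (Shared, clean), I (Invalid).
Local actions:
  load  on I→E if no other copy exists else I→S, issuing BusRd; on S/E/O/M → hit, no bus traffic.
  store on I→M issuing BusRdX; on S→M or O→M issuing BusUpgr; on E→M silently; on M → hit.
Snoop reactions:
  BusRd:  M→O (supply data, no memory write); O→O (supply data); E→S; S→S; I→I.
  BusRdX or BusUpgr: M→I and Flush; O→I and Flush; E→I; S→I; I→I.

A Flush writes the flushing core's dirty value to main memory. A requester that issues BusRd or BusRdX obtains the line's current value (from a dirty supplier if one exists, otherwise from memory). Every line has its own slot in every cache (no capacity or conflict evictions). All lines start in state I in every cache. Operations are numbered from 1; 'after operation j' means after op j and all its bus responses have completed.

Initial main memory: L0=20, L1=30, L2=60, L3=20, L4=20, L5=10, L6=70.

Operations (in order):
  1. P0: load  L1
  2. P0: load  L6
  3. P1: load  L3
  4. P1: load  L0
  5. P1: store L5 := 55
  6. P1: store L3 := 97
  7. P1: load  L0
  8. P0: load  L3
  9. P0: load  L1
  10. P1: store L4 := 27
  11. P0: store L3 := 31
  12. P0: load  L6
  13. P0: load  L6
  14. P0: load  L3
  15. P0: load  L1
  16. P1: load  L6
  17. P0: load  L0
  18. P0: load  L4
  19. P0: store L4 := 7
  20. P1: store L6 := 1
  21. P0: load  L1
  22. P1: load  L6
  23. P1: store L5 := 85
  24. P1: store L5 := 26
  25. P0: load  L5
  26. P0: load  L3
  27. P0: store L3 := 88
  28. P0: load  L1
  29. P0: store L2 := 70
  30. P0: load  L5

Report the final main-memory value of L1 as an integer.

memory[L1] = 30

step 1: P0: load  L1  ⟶  EI  (L1)  txn=BusRd  M[L1]=30
step 2: P0: load  L6  ⟶  EI  (L6)  txn=BusRd  M[L6]=70
step 3: P1: load  L3  ⟶  IE  (L3)  txn=BusRd  M[L3]=20
step 4: P1: load  L0  ⟶  IE  (L0)  txn=BusRd  M[L0]=20
step 5: P1: store L5 := 55  ⟶  IM  (L5)  txn=BusRdX  M[L5]=10
step 6: P1: store L3 := 97  ⟶  IM  (L3)  txn=∅  M[L3]=20
step 7: P1: load  L0  ⟶  IE  (L0)  txn=∅  M[L0]=20
step 8: P0: load  L3  ⟶  SO  (L3)  txn=BusRd  M[L3]=20
step 9: P0: load  L1  ⟶  EI  (L1)  txn=∅  M[L1]=30
step 10: P1: store L4 := 27  ⟶  IM  (L4)  txn=BusRdX  M[L4]=20
step 11: P0: store L3 := 31  ⟶  MI  (L3)  txn=BusUpgr+Flush  M[L3]=97
step 12: P0: load  L6  ⟶  EI  (L6)  txn=∅  M[L6]=70
step 13: P0: load  L6  ⟶  EI  (L6)  txn=∅  M[L6]=70
step 14: P0: load  L3  ⟶  MI  (L3)  txn=∅  M[L3]=97
step 15: P0: load  L1  ⟶  EI  (L1)  txn=∅  M[L1]=30
step 16: P1: load  L6  ⟶  SS  (L6)  txn=BusRd  M[L6]=70
step 17: P0: load  L0  ⟶  SS  (L0)  txn=BusRd  M[L0]=20
step 18: P0: load  L4  ⟶  SO  (L4)  txn=BusRd  M[L4]=20
step 19: P0: store L4 := 7  ⟶  MI  (L4)  txn=BusUpgr+Flush  M[L4]=27
step 20: P1: store L6 := 1  ⟶  IM  (L6)  txn=BusUpgr  M[L6]=70
step 21: P0: load  L1  ⟶  EI  (L1)  txn=∅  M[L1]=30
step 22: P1: load  L6  ⟶  IM  (L6)  txn=∅  M[L6]=70
step 23: P1: store L5 := 85  ⟶  IM  (L5)  txn=∅  M[L5]=10
step 24: P1: store L5 := 26  ⟶  IM  (L5)  txn=∅  M[L5]=10
step 25: P0: load  L5  ⟶  SO  (L5)  txn=BusRd  M[L5]=10
step 26: P0: load  L3  ⟶  MI  (L3)  txn=∅  M[L3]=97
step 27: P0: store L3 := 88  ⟶  MI  (L3)  txn=∅  M[L3]=97
step 28: P0: load  L1  ⟶  EI  (L1)  txn=∅  M[L1]=30
step 29: P0: store L2 := 70  ⟶  MI  (L2)  txn=BusRdX  M[L2]=60
step 30: P0: load  L5  ⟶  SO  (L5)  txn=∅  M[L5]=10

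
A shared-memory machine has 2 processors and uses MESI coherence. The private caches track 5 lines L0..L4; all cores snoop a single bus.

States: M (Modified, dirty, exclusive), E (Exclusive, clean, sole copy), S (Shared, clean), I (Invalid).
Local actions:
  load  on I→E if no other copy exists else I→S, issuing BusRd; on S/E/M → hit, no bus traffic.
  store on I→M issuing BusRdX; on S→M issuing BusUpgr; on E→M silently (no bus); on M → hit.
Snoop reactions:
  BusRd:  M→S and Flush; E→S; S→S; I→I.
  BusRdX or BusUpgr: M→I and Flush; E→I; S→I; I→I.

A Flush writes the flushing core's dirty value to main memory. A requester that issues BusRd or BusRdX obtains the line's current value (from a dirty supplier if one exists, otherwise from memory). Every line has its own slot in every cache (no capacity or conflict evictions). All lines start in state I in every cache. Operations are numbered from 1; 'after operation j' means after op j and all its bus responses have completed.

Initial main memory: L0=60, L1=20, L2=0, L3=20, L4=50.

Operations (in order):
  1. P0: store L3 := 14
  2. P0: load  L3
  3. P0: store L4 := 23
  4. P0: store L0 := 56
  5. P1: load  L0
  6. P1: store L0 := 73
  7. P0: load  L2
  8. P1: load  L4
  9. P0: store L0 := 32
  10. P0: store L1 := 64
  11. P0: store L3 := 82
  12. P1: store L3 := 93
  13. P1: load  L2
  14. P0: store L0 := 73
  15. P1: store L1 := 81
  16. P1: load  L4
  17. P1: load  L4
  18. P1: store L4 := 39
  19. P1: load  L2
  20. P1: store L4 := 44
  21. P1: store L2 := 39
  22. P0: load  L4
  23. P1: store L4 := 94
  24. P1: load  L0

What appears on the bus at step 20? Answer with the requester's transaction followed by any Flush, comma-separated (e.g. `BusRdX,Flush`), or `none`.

bus = none

  op1 P0: store L3 := 14 → M/I on L3; bus BusRdX; mem=20
  op2 P0: load  L3 → M/I on L3; bus (none); mem=20
  op3 P0: store L4 := 23 → M/I on L4; bus BusRdX; mem=50
  op4 P0: store L0 := 56 → M/I on L0; bus BusRdX; mem=60
  op5 P1: load  L0 → S/S on L0; bus BusRd Flush; mem=56
  op6 P1: store L0 := 73 → I/M on L0; bus BusUpgr; mem=56
  op7 P0: load  L2 → E/I on L2; bus BusRd; mem=0
  op8 P1: load  L4 → S/S on L4; bus BusRd Flush; mem=23
  op9 P0: store L0 := 32 → M/I on L0; bus BusRdX Flush; mem=73
  op10 P0: store L1 := 64 → M/I on L1; bus BusRdX; mem=20
  op11 P0: store L3 := 82 → M/I on L3; bus (none); mem=20
  op12 P1: store L3 := 93 → I/M on L3; bus BusRdX Flush; mem=82
  op13 P1: load  L2 → S/S on L2; bus BusRd; mem=0
  op14 P0: store L0 := 73 → M/I on L0; bus (none); mem=73
  op15 P1: store L1 := 81 → I/M on L1; bus BusRdX Flush; mem=64
  op16 P1: load  L4 → S/S on L4; bus (none); mem=23
  op17 P1: load  L4 → S/S on L4; bus (none); mem=23
  op18 P1: store L4 := 39 → I/M on L4; bus BusUpgr; mem=23
  op19 P1: load  L2 → S/S on L2; bus (none); mem=0
  op20 P1: store L4 := 44 → I/M on L4; bus (none); mem=23
  op21 P1: store L2 := 39 → I/M on L2; bus BusUpgr; mem=0
  op22 P0: load  L4 → S/S on L4; bus BusRd Flush; mem=44
  op23 P1: store L4 := 94 → I/M on L4; bus BusUpgr; mem=44
  op24 P1: load  L0 → S/S on L0; bus BusRd Flush; mem=73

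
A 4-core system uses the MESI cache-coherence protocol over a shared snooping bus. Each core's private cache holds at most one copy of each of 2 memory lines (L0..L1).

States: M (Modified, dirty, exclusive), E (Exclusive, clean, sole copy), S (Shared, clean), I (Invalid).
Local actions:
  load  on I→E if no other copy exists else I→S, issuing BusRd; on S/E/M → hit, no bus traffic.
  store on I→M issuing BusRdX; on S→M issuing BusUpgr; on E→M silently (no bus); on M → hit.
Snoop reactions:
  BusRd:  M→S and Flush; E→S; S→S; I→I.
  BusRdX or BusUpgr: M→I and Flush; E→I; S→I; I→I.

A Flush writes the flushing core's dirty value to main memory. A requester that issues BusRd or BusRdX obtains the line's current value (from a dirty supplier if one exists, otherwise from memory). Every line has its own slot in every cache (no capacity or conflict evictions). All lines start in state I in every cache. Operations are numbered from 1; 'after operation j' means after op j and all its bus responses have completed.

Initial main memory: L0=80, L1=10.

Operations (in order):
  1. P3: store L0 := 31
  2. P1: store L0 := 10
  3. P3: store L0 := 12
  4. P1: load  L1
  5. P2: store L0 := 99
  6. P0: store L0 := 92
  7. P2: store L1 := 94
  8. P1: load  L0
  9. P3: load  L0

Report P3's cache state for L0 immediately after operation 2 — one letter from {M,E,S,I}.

state = I

step 1: P3: store L0 := 31  ⟶  IIIM  (L0)  txn=BusRdX  M[L0]=80
step 2: P1: store L0 := 10  ⟶  IMII  (L0)  txn=BusRdX+Flush  M[L0]=31
step 3: P3: store L0 := 12  ⟶  IIIM  (L0)  txn=BusRdX+Flush  M[L0]=10
step 4: P1: load  L1  ⟶  IEII  (L1)  txn=BusRd  M[L1]=10
step 5: P2: store L0 := 99  ⟶  IIMI  (L0)  txn=BusRdX+Flush  M[L0]=12
step 6: P0: store L0 := 92  ⟶  MIII  (L0)  txn=BusRdX+Flush  M[L0]=99
step 7: P2: store L1 := 94  ⟶  IIMI  (L1)  txn=BusRdX  M[L1]=10
step 8: P1: load  L0  ⟶  SSII  (L0)  txn=BusRd+Flush  M[L0]=92
step 9: P3: load  L0  ⟶  SSIS  (L0)  txn=BusRd  M[L0]=92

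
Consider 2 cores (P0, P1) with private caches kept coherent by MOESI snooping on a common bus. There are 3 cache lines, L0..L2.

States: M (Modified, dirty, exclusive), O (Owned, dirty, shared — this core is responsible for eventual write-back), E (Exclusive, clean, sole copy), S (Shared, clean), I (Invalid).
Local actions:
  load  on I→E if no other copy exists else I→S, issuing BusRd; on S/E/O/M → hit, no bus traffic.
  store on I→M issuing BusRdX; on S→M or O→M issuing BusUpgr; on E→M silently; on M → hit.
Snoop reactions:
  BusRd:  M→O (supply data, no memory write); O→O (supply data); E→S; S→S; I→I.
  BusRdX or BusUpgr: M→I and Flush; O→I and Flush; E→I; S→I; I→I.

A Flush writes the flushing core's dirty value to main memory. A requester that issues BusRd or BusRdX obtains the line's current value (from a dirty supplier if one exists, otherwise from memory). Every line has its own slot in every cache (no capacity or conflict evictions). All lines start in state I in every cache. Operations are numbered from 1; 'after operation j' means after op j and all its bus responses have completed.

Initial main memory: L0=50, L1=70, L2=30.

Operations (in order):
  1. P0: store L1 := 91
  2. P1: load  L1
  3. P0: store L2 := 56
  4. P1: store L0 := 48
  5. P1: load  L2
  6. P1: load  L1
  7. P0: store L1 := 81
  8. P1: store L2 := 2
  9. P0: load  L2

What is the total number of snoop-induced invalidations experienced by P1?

1. P0: store L1 := 91  bus=[BusRdX]  L1: P0=M P1=I  mem[L1]=70
2. P1: load  L1  bus=[BusRd]  L1: P0=O P1=S  mem[L1]=70
3. P0: store L2 := 56  bus=[BusRdX]  L2: P0=M P1=I  mem[L2]=30
4. P1: store L0 := 48  bus=[BusRdX]  L0: P0=I P1=M  mem[L0]=50
5. P1: load  L2  bus=[BusRd]  L2: P0=O P1=S  mem[L2]=30
6. P1: load  L1  bus=[-]  L1: P0=O P1=S  mem[L1]=70
7. P0: store L1 := 81  bus=[BusUpgr]  L1: P0=M P1=I  mem[L1]=70
8. P1: store L2 := 2  bus=[BusUpgr,Flush]  L2: P0=I P1=M  mem[L2]=56
9. P0: load  L2  bus=[BusRd]  L2: P0=S P1=O  mem[L2]=56

invalidations = 1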